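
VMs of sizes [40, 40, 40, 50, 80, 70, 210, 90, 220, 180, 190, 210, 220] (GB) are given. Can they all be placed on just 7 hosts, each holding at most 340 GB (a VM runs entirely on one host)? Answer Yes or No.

Yes

A valid assignment using 6 hosts:
  host 1: 220 + 90 = 310
  host 2: 220 + 80 + 40 = 340
  host 3: 210 + 70 + 50 = 330
  host 4: 210 + 40 + 40 = 290
  host 5: 190 = 190
  host 6: 180 = 180
That uses only 6 ≤ 7, so 7 hosts are enough.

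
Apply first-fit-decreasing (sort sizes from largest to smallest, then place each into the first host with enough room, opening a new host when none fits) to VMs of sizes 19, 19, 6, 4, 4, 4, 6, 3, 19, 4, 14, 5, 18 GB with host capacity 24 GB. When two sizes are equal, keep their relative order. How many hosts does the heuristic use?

6

Sorted descending: 19, 19, 19, 18, 14, 6, 6, 5, 4, 4, 4, 4, 3.
  19 → host 1 (new)  [load 19/24]
  19 → host 2 (new)  [load 19/24]
  19 → host 3 (new)  [load 19/24]
  18 → host 4 (new)  [load 18/24]
  14 → host 5 (new)  [load 14/24]
  6 → host 4  [load 24/24]
  6 → host 5  [load 20/24]
  5 → host 1  [load 24/24]
  4 → host 2  [load 23/24]
  4 → host 3  [load 23/24]
  4 → host 5  [load 24/24]
  4 → host 6 (new)  [load 4/24]
  3 → host 6  [load 7/24]
6 hosts opened.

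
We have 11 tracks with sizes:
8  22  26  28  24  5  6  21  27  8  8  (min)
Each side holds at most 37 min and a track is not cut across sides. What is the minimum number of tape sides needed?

Total = 28 + 27 + 26 + 24 + 22 + 21 + 8 + 8 + 8 + 6 + 5 = 183 min.
Lower bound: ⌈183/37⌉ = 5 tape sides.
Also, 6 tracks each exceed 37/2 min, and no two of those can share a side, so at least 6 tape sides are needed.
A packing using 6 tape sides:
  side 1: 28 + 8 = 36
  side 2: 27 + 8 = 35
  side 3: 26 + 8 = 34
  side 4: 24 + 6 + 5 = 35
  side 5: 22 = 22
  side 6: 21 = 21
This matches the lower bound, so 6 is optimal.

6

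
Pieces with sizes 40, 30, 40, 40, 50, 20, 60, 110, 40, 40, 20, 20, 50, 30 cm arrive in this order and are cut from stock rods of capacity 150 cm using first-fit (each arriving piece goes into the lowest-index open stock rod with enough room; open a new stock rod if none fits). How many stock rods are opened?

  40 → stock rod 1 (new)  [load 40/150]
  30 → stock rod 1  [load 70/150]
  40 → stock rod 1  [load 110/150]
  40 → stock rod 1  [load 150/150]
  50 → stock rod 2 (new)  [load 50/150]
  20 → stock rod 2  [load 70/150]
  60 → stock rod 2  [load 130/150]
  110 → stock rod 3 (new)  [load 110/150]
  40 → stock rod 3  [load 150/150]
  40 → stock rod 4 (new)  [load 40/150]
  20 → stock rod 2  [load 150/150]
  20 → stock rod 4  [load 60/150]
  50 → stock rod 4  [load 110/150]
  30 → stock rod 4  [load 140/150]
4 stock rods opened.

4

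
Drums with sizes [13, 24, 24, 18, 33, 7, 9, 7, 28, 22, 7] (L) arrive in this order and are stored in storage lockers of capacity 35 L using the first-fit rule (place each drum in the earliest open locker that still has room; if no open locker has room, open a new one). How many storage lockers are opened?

6

  13 → locker 1 (new)  [load 13/35]
  24 → locker 2 (new)  [load 24/35]
  24 → locker 3 (new)  [load 24/35]
  18 → locker 1  [load 31/35]
  33 → locker 4 (new)  [load 33/35]
  7 → locker 2  [load 31/35]
  9 → locker 3  [load 33/35]
  7 → locker 5 (new)  [load 7/35]
  28 → locker 5  [load 35/35]
  22 → locker 6 (new)  [load 22/35]
  7 → locker 6  [load 29/35]
6 storage lockers opened.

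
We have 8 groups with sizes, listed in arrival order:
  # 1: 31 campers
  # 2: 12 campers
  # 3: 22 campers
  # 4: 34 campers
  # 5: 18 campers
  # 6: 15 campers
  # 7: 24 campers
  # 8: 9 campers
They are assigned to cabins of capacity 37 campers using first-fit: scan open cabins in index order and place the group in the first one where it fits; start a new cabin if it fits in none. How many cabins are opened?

5

  31 → cabin 1 (new)  [load 31/37]
  12 → cabin 2 (new)  [load 12/37]
  22 → cabin 2  [load 34/37]
  34 → cabin 3 (new)  [load 34/37]
  18 → cabin 4 (new)  [load 18/37]
  15 → cabin 4  [load 33/37]
  24 → cabin 5 (new)  [load 24/37]
  9 → cabin 5  [load 33/37]
5 cabins opened.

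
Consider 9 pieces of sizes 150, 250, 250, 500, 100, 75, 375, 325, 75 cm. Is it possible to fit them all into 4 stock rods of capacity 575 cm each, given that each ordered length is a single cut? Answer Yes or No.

Yes

A valid assignment using 4 stock rods:
  stock rod 1: 500 + 75 = 575
  stock rod 2: 375 + 150 = 525
  stock rod 3: 325 + 250 = 575
  stock rod 4: 250 + 100 + 75 = 425
Every load is within 575 cm, so 4 stock rods suffice.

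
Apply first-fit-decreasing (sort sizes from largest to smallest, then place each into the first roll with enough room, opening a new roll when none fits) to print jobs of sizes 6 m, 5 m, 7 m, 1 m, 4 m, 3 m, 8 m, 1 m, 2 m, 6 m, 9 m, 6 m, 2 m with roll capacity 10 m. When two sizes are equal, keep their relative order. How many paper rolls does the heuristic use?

Sorted descending: 9, 8, 7, 6, 6, 6, 5, 4, 3, 2, 2, 1, 1.
  9 → roll 1 (new)  [load 9/10]
  8 → roll 2 (new)  [load 8/10]
  7 → roll 3 (new)  [load 7/10]
  6 → roll 4 (new)  [load 6/10]
  6 → roll 5 (new)  [load 6/10]
  6 → roll 6 (new)  [load 6/10]
  5 → roll 7 (new)  [load 5/10]
  4 → roll 4  [load 10/10]
  3 → roll 3  [load 10/10]
  2 → roll 2  [load 10/10]
  2 → roll 5  [load 8/10]
  1 → roll 1  [load 10/10]
  1 → roll 5  [load 9/10]
7 paper rolls opened.

7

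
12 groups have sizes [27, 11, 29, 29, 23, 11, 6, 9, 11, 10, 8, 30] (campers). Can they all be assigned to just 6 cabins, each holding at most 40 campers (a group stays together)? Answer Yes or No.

A valid assignment using 6 cabins:
  cabin 1: 30 + 10 = 40
  cabin 2: 29 + 11 = 40
  cabin 3: 29 + 11 = 40
  cabin 4: 27 + 11 = 38
  cabin 5: 23 + 9 + 8 = 40
  cabin 6: 6 = 6
Every load is within 40 campers, so 6 cabins suffice.

Yes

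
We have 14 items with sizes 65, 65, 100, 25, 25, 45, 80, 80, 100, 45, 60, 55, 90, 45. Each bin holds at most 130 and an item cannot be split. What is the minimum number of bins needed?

8

Total = 100 + 100 + 90 + 80 + 80 + 65 + 65 + 60 + 55 + 45 + 45 + 45 + 25 + 25 = 880.
Lower bound: ⌈880/130⌉ = 7 bins.
A packing using 8 bins:
  bin 1: 100 + 25 = 125
  bin 2: 100 + 25 = 125
  bin 3: 90 = 90
  bin 4: 80 + 45 = 125
  bin 5: 80 + 45 = 125
  bin 6: 65 + 65 = 130
  bin 7: 60 + 55 = 115
  bin 8: 45 = 45
No arrangement into 7 bins stays within capacity, so 8 is optimal.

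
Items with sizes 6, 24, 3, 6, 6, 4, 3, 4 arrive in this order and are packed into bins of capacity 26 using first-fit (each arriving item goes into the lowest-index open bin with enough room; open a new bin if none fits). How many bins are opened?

3

  6 → bin 1 (new)  [load 6/26]
  24 → bin 2 (new)  [load 24/26]
  3 → bin 1  [load 9/26]
  6 → bin 1  [load 15/26]
  6 → bin 1  [load 21/26]
  4 → bin 1  [load 25/26]
  3 → bin 3 (new)  [load 3/26]
  4 → bin 3  [load 7/26]
3 bins opened.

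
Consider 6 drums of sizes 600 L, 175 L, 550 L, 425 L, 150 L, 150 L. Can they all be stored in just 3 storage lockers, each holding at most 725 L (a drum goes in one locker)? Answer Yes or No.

A valid assignment using 3 storage lockers:
  locker 1: 600 = 600
  locker 2: 550 + 175 = 725
  locker 3: 425 + 150 + 150 = 725
Every load is within 725 L, so 3 storage lockers suffice.

Yes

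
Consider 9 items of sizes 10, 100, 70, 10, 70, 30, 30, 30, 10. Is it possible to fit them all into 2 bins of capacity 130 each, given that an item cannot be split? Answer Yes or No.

No

Total = 360; ⌈360/130⌉ = 3.
At least 3 bins are required, but only 2 are allowed.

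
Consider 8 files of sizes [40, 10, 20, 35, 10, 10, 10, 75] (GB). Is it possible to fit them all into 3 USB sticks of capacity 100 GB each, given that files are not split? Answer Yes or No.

A valid assignment using 3 USB sticks:
  USB stick 1: 75 + 20 = 95
  USB stick 2: 40 + 35 + 10 + 10 = 95
  USB stick 3: 10 + 10 = 20
Every load is within 100 GB, so 3 USB sticks suffice.

Yes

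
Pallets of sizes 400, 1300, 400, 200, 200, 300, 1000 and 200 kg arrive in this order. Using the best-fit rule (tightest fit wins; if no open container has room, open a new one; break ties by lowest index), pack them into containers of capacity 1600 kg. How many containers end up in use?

3

  400 → container 1 (new)  [load 400/1600]
  1300 → container 2 (new)  [load 1300/1600]
  400 → container 1  [load 800/1600]
  200 → container 2  [load 1500/1600]
  200 → container 1  [load 1000/1600]
  300 → container 1  [load 1300/1600]
  1000 → container 3 (new)  [load 1000/1600]
  200 → container 1  [load 1500/1600]
3 containers opened.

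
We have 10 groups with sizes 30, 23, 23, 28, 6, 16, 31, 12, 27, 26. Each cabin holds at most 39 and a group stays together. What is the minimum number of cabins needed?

Total = 31 + 30 + 28 + 27 + 26 + 23 + 23 + 16 + 12 + 6 = 222.
Lower bound: ⌈222/39⌉ = 6 cabins.
Also, 7 groups each exceed 39/2, and no two of those can share a cabin, so at least 7 cabins are needed.
A packing using 7 cabins:
  cabin 1: 31 + 6 = 37
  cabin 2: 30 = 30
  cabin 3: 28 = 28
  cabin 4: 27 + 12 = 39
  cabin 5: 26 = 26
  cabin 6: 23 + 16 = 39
  cabin 7: 23 = 23
This matches the lower bound, so 7 is optimal.

7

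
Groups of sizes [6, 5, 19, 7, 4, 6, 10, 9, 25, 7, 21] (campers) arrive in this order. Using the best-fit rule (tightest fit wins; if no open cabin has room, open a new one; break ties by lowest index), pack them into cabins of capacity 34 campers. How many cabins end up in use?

  6 → cabin 1 (new)  [load 6/34]
  5 → cabin 1  [load 11/34]
  19 → cabin 1  [load 30/34]
  7 → cabin 2 (new)  [load 7/34]
  4 → cabin 1  [load 34/34]
  6 → cabin 2  [load 13/34]
  10 → cabin 2  [load 23/34]
  9 → cabin 2  [load 32/34]
  25 → cabin 3 (new)  [load 25/34]
  7 → cabin 3  [load 32/34]
  21 → cabin 4 (new)  [load 21/34]
4 cabins opened.

4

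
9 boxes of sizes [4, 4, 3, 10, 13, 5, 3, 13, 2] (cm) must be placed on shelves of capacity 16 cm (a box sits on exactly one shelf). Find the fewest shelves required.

4

Total = 13 + 13 + 10 + 5 + 4 + 4 + 3 + 3 + 2 = 57 cm.
Lower bound: ⌈57/16⌉ = 4 shelves.
A packing using 4 shelves:
  shelf 1: 13 + 3 = 16
  shelf 2: 13 + 3 = 16
  shelf 3: 10 + 5 = 15
  shelf 4: 4 + 4 + 2 = 10
This matches the lower bound, so 4 is optimal.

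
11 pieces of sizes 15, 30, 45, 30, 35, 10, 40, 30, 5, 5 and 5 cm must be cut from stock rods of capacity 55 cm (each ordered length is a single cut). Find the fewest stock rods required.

Total = 45 + 40 + 35 + 30 + 30 + 30 + 15 + 10 + 5 + 5 + 5 = 250 cm.
Lower bound: ⌈250/55⌉ = 5 stock rods.
Also, 6 pieces each exceed 55/2 cm, and no two of those can share a stock rod, so at least 6 stock rods are needed.
A packing using 6 stock rods:
  stock rod 1: 45 + 10 = 55
  stock rod 2: 40 + 15 = 55
  stock rod 3: 35 + 5 + 5 + 5 = 50
  stock rod 4: 30 = 30
  stock rod 5: 30 = 30
  stock rod 6: 30 = 30
This matches the lower bound, so 6 is optimal.

6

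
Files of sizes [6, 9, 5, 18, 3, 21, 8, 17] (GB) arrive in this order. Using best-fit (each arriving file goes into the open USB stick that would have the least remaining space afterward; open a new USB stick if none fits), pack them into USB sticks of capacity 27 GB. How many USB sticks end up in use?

  6 → USB stick 1 (new)  [load 6/27]
  9 → USB stick 1  [load 15/27]
  5 → USB stick 1  [load 20/27]
  18 → USB stick 2 (new)  [load 18/27]
  3 → USB stick 1  [load 23/27]
  21 → USB stick 3 (new)  [load 21/27]
  8 → USB stick 2  [load 26/27]
  17 → USB stick 4 (new)  [load 17/27]
4 USB sticks opened.

4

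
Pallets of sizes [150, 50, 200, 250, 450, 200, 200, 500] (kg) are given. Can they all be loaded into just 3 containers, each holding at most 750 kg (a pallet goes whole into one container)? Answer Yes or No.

A valid assignment using 3 containers:
  container 1: 500 + 250 = 750
  container 2: 450 + 200 + 50 = 700
  container 3: 200 + 200 + 150 = 550
Every load is within 750 kg, so 3 containers suffice.

Yes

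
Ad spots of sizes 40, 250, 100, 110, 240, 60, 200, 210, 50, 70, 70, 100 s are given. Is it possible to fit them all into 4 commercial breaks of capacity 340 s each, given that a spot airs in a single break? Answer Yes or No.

Total = 1500 s; ⌈1500/340⌉ = 5.
At least 5 commercial breaks are required, but only 4 are allowed.

No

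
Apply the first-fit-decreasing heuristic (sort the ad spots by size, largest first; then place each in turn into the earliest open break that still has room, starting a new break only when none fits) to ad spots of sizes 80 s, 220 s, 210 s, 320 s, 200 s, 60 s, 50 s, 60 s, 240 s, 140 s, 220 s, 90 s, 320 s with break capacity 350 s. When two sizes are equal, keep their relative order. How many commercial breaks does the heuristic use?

7

Sorted descending: 320, 320, 240, 220, 220, 210, 200, 140, 90, 80, 60, 60, 50.
  320 → break 1 (new)  [load 320/350]
  320 → break 2 (new)  [load 320/350]
  240 → break 3 (new)  [load 240/350]
  220 → break 4 (new)  [load 220/350]
  220 → break 5 (new)  [load 220/350]
  210 → break 6 (new)  [load 210/350]
  200 → break 7 (new)  [load 200/350]
  140 → break 6  [load 350/350]
  90 → break 3  [load 330/350]
  80 → break 4  [load 300/350]
  60 → break 5  [load 280/350]
  60 → break 5  [load 340/350]
  50 → break 4  [load 350/350]
7 commercial breaks opened.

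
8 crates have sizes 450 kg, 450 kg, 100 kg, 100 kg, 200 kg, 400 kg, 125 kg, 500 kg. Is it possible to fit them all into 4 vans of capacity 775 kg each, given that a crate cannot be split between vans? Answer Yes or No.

Yes

A valid assignment using 4 vans:
  van 1: 500 + 200 = 700
  van 2: 450 + 125 + 100 + 100 = 775
  van 3: 450 = 450
  van 4: 400 = 400
Every load is within 775 kg, so 4 vans suffice.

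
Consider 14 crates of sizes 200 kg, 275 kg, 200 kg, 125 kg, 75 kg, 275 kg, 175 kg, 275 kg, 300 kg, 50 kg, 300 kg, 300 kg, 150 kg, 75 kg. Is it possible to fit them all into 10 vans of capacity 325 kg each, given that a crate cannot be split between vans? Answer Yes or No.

Yes

A valid assignment using 10 vans:
  van 1: 300 = 300
  van 2: 300 = 300
  van 3: 300 = 300
  van 4: 275 + 50 = 325
  van 5: 275 = 275
  van 6: 275 = 275
  van 7: 200 + 125 = 325
  van 8: 200 + 75 = 275
  van 9: 175 + 150 = 325
  van 10: 75 = 75
Every load is within 325 kg, so 10 vans suffice.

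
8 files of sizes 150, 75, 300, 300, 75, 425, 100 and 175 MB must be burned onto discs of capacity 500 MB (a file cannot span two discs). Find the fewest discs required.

Total = 425 + 300 + 300 + 175 + 150 + 100 + 75 + 75 = 1600 MB.
Lower bound: ⌈1600/500⌉ = 4 discs.
A packing using 4 discs:
  disc 1: 425 + 75 = 500
  disc 2: 300 + 175 = 475
  disc 3: 300 + 150 = 450
  disc 4: 100 + 75 = 175
This matches the lower bound, so 4 is optimal.

4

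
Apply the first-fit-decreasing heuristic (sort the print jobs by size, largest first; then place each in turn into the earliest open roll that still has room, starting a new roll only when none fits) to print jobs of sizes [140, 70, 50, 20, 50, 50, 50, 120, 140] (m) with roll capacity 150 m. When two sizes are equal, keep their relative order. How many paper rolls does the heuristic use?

5

Sorted descending: 140, 140, 120, 70, 50, 50, 50, 50, 20.
  140 → roll 1 (new)  [load 140/150]
  140 → roll 2 (new)  [load 140/150]
  120 → roll 3 (new)  [load 120/150]
  70 → roll 4 (new)  [load 70/150]
  50 → roll 4  [load 120/150]
  50 → roll 5 (new)  [load 50/150]
  50 → roll 5  [load 100/150]
  50 → roll 5  [load 150/150]
  20 → roll 3  [load 140/150]
5 paper rolls opened.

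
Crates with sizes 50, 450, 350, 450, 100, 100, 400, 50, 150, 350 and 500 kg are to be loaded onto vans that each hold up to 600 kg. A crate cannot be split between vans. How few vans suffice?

6

Total = 500 + 450 + 450 + 400 + 350 + 350 + 150 + 100 + 100 + 50 + 50 = 2950 kg.
Lower bound: ⌈2950/600⌉ = 5 vans.
Also, 6 crates each exceed 300 kg, and no two of those can share a van, so at least 6 vans are needed.
A packing using 6 vans:
  van 1: 500 + 100 = 600
  van 2: 450 + 150 = 600
  van 3: 450 + 100 + 50 = 600
  van 4: 400 + 50 = 450
  van 5: 350 = 350
  van 6: 350 = 350
This matches the lower bound, so 6 is optimal.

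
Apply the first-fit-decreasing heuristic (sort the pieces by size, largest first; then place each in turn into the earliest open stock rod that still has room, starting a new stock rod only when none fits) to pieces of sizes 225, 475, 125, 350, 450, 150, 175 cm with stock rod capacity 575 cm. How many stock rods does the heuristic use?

4

Sorted descending: 475, 450, 350, 225, 175, 150, 125.
  475 → stock rod 1 (new)  [load 475/575]
  450 → stock rod 2 (new)  [load 450/575]
  350 → stock rod 3 (new)  [load 350/575]
  225 → stock rod 3  [load 575/575]
  175 → stock rod 4 (new)  [load 175/575]
  150 → stock rod 4  [load 325/575]
  125 → stock rod 2  [load 575/575]
4 stock rods opened.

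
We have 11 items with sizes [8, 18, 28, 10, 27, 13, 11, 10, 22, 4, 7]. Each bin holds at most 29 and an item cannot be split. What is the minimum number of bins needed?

6

Total = 28 + 27 + 22 + 18 + 13 + 11 + 10 + 10 + 8 + 7 + 4 = 158.
Lower bound: ⌈158/29⌉ = 6 bins.
A packing using 6 bins:
  bin 1: 28 = 28
  bin 2: 27 = 27
  bin 3: 22 + 7 = 29
  bin 4: 18 + 11 = 29
  bin 5: 13 + 10 + 4 = 27
  bin 6: 10 + 8 = 18
This matches the lower bound, so 6 is optimal.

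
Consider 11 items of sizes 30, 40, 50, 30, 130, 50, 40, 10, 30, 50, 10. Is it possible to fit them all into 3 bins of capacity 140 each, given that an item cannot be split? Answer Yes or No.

No

Total = 470; ⌈470/140⌉ = 4.
At least 4 bins are required, but only 3 are allowed.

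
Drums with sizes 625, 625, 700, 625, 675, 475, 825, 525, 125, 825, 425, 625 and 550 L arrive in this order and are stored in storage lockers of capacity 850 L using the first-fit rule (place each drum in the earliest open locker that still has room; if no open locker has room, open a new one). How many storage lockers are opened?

  625 → locker 1 (new)  [load 625/850]
  625 → locker 2 (new)  [load 625/850]
  700 → locker 3 (new)  [load 700/850]
  625 → locker 4 (new)  [load 625/850]
  675 → locker 5 (new)  [load 675/850]
  475 → locker 6 (new)  [load 475/850]
  825 → locker 7 (new)  [load 825/850]
  525 → locker 8 (new)  [load 525/850]
  125 → locker 1  [load 750/850]
  825 → locker 9 (new)  [load 825/850]
  425 → locker 10 (new)  [load 425/850]
  625 → locker 11 (new)  [load 625/850]
  550 → locker 12 (new)  [load 550/850]
12 storage lockers opened.

12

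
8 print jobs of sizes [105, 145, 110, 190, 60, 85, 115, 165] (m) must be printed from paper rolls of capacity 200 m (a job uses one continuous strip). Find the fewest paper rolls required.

Total = 190 + 165 + 145 + 115 + 110 + 105 + 85 + 60 = 975 m.
Lower bound: ⌈975/200⌉ = 5 paper rolls.
Also, 6 print jobs each exceed 100 m, and no two of those can share a roll, so at least 6 paper rolls are needed.
A packing using 6 paper rolls:
  roll 1: 190 = 190
  roll 2: 165 = 165
  roll 3: 145 = 145
  roll 4: 115 + 85 = 200
  roll 5: 110 + 60 = 170
  roll 6: 105 = 105
This matches the lower bound, so 6 is optimal.

6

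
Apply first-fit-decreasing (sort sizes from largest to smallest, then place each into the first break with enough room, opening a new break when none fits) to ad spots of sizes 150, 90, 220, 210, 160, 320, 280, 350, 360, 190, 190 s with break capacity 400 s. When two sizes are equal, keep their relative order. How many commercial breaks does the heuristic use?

Sorted descending: 360, 350, 320, 280, 220, 210, 190, 190, 160, 150, 90.
  360 → break 1 (new)  [load 360/400]
  350 → break 2 (new)  [load 350/400]
  320 → break 3 (new)  [load 320/400]
  280 → break 4 (new)  [load 280/400]
  220 → break 5 (new)  [load 220/400]
  210 → break 6 (new)  [load 210/400]
  190 → break 6  [load 400/400]
  190 → break 7 (new)  [load 190/400]
  160 → break 5  [load 380/400]
  150 → break 7  [load 340/400]
  90 → break 4  [load 370/400]
7 commercial breaks opened.

7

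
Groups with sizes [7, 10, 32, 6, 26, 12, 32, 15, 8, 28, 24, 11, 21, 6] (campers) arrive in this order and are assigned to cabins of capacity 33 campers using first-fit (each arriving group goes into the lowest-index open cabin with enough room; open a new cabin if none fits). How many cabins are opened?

8

  7 → cabin 1 (new)  [load 7/33]
  10 → cabin 1  [load 17/33]
  32 → cabin 2 (new)  [load 32/33]
  6 → cabin 1  [load 23/33]
  26 → cabin 3 (new)  [load 26/33]
  12 → cabin 4 (new)  [load 12/33]
  32 → cabin 5 (new)  [load 32/33]
  15 → cabin 4  [load 27/33]
  8 → cabin 1  [load 31/33]
  28 → cabin 6 (new)  [load 28/33]
  24 → cabin 7 (new)  [load 24/33]
  11 → cabin 8 (new)  [load 11/33]
  21 → cabin 8  [load 32/33]
  6 → cabin 3  [load 32/33]
8 cabins opened.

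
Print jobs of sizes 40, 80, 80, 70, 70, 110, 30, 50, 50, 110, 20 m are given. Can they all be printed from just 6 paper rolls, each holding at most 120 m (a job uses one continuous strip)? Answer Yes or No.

No

Total = 710 m; ⌈710/120⌉ = 6.
The bound of 6 does not rule out 6, but exhaustive search shows no assignment into 6 paper rolls of capacity 120 m exists — the minimum is 7.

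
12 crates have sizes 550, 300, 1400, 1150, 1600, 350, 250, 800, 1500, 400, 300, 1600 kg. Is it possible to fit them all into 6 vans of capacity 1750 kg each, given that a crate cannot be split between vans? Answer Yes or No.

Yes

A valid assignment using 6 vans:
  van 1: 1600 = 1600
  van 2: 1600 = 1600
  van 3: 1500 + 250 = 1750
  van 4: 1400 + 350 = 1750
  van 5: 1150 + 300 + 300 = 1750
  van 6: 800 + 550 + 400 = 1750
Every load is within 1750 kg, so 6 vans suffice.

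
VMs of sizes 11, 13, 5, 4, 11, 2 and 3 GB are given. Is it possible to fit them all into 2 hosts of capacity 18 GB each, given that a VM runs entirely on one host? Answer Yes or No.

Total = 49 GB; ⌈49/18⌉ = 3.
At least 3 hosts are required, but only 2 are allowed.

No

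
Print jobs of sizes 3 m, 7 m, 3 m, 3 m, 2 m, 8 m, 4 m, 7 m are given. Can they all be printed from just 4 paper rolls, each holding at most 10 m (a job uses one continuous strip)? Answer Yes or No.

Yes

A valid assignment using 4 paper rolls:
  roll 1: 8 + 2 = 10
  roll 2: 7 + 3 = 10
  roll 3: 7 + 3 = 10
  roll 4: 4 + 3 = 7
Every load is within 10 m, so 4 paper rolls suffice.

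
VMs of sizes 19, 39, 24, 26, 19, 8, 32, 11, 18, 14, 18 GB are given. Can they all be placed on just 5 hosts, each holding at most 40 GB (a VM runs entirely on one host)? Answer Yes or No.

No

Total = 228 GB; ⌈228/40⌉ = 6.
At least 6 hosts are required, but only 5 are allowed.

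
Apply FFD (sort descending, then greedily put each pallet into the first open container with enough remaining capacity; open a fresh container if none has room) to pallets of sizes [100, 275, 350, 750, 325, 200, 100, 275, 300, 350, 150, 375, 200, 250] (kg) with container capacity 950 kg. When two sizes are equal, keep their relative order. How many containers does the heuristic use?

Sorted descending: 750, 375, 350, 350, 325, 300, 275, 275, 250, 200, 200, 150, 100, 100.
  750 → container 1 (new)  [load 750/950]
  375 → container 2 (new)  [load 375/950]
  350 → container 2  [load 725/950]
  350 → container 3 (new)  [load 350/950]
  325 → container 3  [load 675/950]
  300 → container 4 (new)  [load 300/950]
  275 → container 3  [load 950/950]
  275 → container 4  [load 575/950]
  250 → container 4  [load 825/950]
  200 → container 1  [load 950/950]
  200 → container 2  [load 925/950]
  150 → container 5 (new)  [load 150/950]
  100 → container 4  [load 925/950]
  100 → container 5  [load 250/950]
5 containers opened.

5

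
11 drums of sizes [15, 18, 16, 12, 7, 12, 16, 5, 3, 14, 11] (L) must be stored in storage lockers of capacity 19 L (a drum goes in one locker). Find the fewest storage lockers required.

Total = 18 + 16 + 16 + 15 + 14 + 12 + 12 + 11 + 7 + 5 + 3 = 129 L.
Lower bound: ⌈129/19⌉ = 7 storage lockers.
Also, 8 drums each exceed 19/2 L, and no two of those can share a locker, so at least 8 storage lockers are needed.
A packing using 8 storage lockers:
  locker 1: 18 = 18
  locker 2: 16 + 3 = 19
  locker 3: 16 = 16
  locker 4: 15 = 15
  locker 5: 14 + 5 = 19
  locker 6: 12 + 7 = 19
  locker 7: 12 = 12
  locker 8: 11 = 11
This matches the lower bound, so 8 is optimal.

8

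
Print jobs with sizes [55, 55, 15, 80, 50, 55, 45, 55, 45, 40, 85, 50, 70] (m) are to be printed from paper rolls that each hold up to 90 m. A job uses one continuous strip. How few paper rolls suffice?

10

Total = 85 + 80 + 70 + 55 + 55 + 55 + 55 + 50 + 50 + 45 + 45 + 40 + 15 = 700 m.
Lower bound: ⌈700/90⌉ = 8 paper rolls.
Also, 9 print jobs each exceed 45 m, and no two of those can share a roll, so at least 9 paper rolls are needed.
A packing using 10 paper rolls:
  roll 1: 85 = 85
  roll 2: 80 = 80
  roll 3: 70 + 15 = 85
  roll 4: 55 = 55
  roll 5: 55 = 55
  roll 6: 55 = 55
  roll 7: 55 = 55
  roll 8: 50 + 40 = 90
  roll 9: 50 = 50
  roll 10: 45 + 45 = 90
No arrangement into 9 paper rolls stays within capacity, so 10 is optimal.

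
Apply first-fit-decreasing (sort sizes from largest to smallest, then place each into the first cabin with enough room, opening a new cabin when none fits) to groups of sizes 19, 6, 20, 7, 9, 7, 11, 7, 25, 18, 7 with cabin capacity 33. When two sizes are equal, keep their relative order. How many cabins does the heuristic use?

Sorted descending: 25, 20, 19, 18, 11, 9, 7, 7, 7, 7, 6.
  25 → cabin 1 (new)  [load 25/33]
  20 → cabin 2 (new)  [load 20/33]
  19 → cabin 3 (new)  [load 19/33]
  18 → cabin 4 (new)  [load 18/33]
  11 → cabin 2  [load 31/33]
  9 → cabin 3  [load 28/33]
  7 → cabin 1  [load 32/33]
  7 → cabin 4  [load 25/33]
  7 → cabin 4  [load 32/33]
  7 → cabin 5 (new)  [load 7/33]
  6 → cabin 5  [load 13/33]
5 cabins opened.

5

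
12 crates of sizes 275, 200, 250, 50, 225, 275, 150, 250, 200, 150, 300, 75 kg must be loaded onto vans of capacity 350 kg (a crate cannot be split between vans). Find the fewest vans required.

Total = 300 + 275 + 275 + 250 + 250 + 225 + 200 + 200 + 150 + 150 + 75 + 50 = 2400 kg.
Lower bound: ⌈2400/350⌉ = 7 vans.
Also, 8 crates each exceed 175 kg, and no two of those can share a van, so at least 8 vans are needed.
A packing using 8 vans:
  van 1: 300 + 50 = 350
  van 2: 275 + 75 = 350
  van 3: 275 = 275
  van 4: 250 = 250
  van 5: 250 = 250
  van 6: 225 = 225
  van 7: 200 + 150 = 350
  van 8: 200 + 150 = 350
This matches the lower bound, so 8 is optimal.

8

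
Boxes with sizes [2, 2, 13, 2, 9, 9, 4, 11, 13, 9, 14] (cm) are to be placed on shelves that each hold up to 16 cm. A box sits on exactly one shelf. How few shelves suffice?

7

Total = 14 + 13 + 13 + 11 + 9 + 9 + 9 + 4 + 2 + 2 + 2 = 88 cm.
Lower bound: ⌈88/16⌉ = 6 shelves.
Also, 7 boxes each exceed 8 cm, and no two of those can share a shelf, so at least 7 shelves are needed.
A packing using 7 shelves:
  shelf 1: 14 + 2 = 16
  shelf 2: 13 + 2 = 15
  shelf 3: 13 + 2 = 15
  shelf 4: 11 + 4 = 15
  shelf 5: 9 = 9
  shelf 6: 9 = 9
  shelf 7: 9 = 9
This matches the lower bound, so 7 is optimal.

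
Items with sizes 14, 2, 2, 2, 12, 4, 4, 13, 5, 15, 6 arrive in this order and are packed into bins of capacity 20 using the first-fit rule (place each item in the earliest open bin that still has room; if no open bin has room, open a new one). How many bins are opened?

  14 → bin 1 (new)  [load 14/20]
  2 → bin 1  [load 16/20]
  2 → bin 1  [load 18/20]
  2 → bin 1  [load 20/20]
  12 → bin 2 (new)  [load 12/20]
  4 → bin 2  [load 16/20]
  4 → bin 2  [load 20/20]
  13 → bin 3 (new)  [load 13/20]
  5 → bin 3  [load 18/20]
  15 → bin 4 (new)  [load 15/20]
  6 → bin 5 (new)  [load 6/20]
5 bins opened.

5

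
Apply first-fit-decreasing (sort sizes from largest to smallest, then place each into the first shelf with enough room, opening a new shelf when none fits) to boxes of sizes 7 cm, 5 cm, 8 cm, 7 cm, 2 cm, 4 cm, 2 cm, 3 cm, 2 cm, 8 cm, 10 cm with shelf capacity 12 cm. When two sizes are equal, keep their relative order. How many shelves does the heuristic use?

Sorted descending: 10, 8, 8, 7, 7, 5, 4, 3, 2, 2, 2.
  10 → shelf 1 (new)  [load 10/12]
  8 → shelf 2 (new)  [load 8/12]
  8 → shelf 3 (new)  [load 8/12]
  7 → shelf 4 (new)  [load 7/12]
  7 → shelf 5 (new)  [load 7/12]
  5 → shelf 4  [load 12/12]
  4 → shelf 2  [load 12/12]
  3 → shelf 3  [load 11/12]
  2 → shelf 1  [load 12/12]
  2 → shelf 5  [load 9/12]
  2 → shelf 5  [load 11/12]
5 shelves opened.

5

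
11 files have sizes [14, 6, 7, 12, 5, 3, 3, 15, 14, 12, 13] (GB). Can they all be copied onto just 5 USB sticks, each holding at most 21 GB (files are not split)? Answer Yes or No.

Total = 104 GB; ⌈104/21⌉ = 5.
6 files each exceed half the capacity and cannot share a USB stick, forcing at least 6 USB sticks.
At least 6 USB sticks are required, but only 5 are allowed.

No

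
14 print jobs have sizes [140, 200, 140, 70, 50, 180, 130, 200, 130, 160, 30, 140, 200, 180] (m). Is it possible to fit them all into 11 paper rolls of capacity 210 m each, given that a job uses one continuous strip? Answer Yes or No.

Yes

A valid assignment using 11 paper rolls:
  roll 1: 200 = 200
  roll 2: 200 = 200
  roll 3: 200 = 200
  roll 4: 180 + 30 = 210
  roll 5: 180 = 180
  roll 6: 160 + 50 = 210
  roll 7: 140 + 70 = 210
  roll 8: 140 = 140
  roll 9: 140 = 140
  roll 10: 130 = 130
  roll 11: 130 = 130
Every load is within 210 m, so 11 paper rolls suffice.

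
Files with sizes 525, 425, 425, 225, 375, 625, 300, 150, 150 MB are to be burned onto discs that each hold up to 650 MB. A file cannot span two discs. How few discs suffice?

Total = 625 + 525 + 425 + 425 + 375 + 300 + 225 + 150 + 150 = 3200 MB.
Lower bound: ⌈3200/650⌉ = 5 discs.
A packing using 6 discs:
  disc 1: 625 = 625
  disc 2: 525 = 525
  disc 3: 425 + 225 = 650
  disc 4: 425 + 150 = 575
  disc 5: 375 + 150 = 525
  disc 6: 300 = 300
No arrangement into 5 discs stays within capacity, so 6 is optimal.

6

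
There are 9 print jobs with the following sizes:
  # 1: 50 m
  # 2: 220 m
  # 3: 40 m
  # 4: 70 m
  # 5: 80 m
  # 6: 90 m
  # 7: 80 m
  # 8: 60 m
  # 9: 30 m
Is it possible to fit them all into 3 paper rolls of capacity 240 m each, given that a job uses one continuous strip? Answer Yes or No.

No

Total = 720 m; ⌈720/240⌉ = 3.
The bound of 3 does not rule out 3, but exhaustive search shows no assignment into 3 paper rolls of capacity 240 m exists — the minimum is 4.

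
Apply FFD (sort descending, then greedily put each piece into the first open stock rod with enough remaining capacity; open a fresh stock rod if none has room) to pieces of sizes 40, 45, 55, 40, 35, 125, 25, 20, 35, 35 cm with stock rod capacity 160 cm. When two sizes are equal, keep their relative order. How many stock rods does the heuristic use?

3

Sorted descending: 125, 55, 45, 40, 40, 35, 35, 35, 25, 20.
  125 → stock rod 1 (new)  [load 125/160]
  55 → stock rod 2 (new)  [load 55/160]
  45 → stock rod 2  [load 100/160]
  40 → stock rod 2  [load 140/160]
  40 → stock rod 3 (new)  [load 40/160]
  35 → stock rod 1  [load 160/160]
  35 → stock rod 3  [load 75/160]
  35 → stock rod 3  [load 110/160]
  25 → stock rod 3  [load 135/160]
  20 → stock rod 2  [load 160/160]
3 stock rods opened.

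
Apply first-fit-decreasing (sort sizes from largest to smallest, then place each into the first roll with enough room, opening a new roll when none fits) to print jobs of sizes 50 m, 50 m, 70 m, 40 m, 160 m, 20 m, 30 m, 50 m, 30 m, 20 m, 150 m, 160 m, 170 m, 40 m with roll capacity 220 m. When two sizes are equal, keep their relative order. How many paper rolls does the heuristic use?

5

Sorted descending: 170, 160, 160, 150, 70, 50, 50, 50, 40, 40, 30, 30, 20, 20.
  170 → roll 1 (new)  [load 170/220]
  160 → roll 2 (new)  [load 160/220]
  160 → roll 3 (new)  [load 160/220]
  150 → roll 4 (new)  [load 150/220]
  70 → roll 4  [load 220/220]
  50 → roll 1  [load 220/220]
  50 → roll 2  [load 210/220]
  50 → roll 3  [load 210/220]
  40 → roll 5 (new)  [load 40/220]
  40 → roll 5  [load 80/220]
  30 → roll 5  [load 110/220]
  30 → roll 5  [load 140/220]
  20 → roll 5  [load 160/220]
  20 → roll 5  [load 180/220]
5 paper rolls opened.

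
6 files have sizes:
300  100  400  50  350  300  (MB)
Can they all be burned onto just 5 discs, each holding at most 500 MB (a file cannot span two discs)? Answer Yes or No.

Yes

A valid assignment using 4 discs:
  disc 1: 400 + 100 = 500
  disc 2: 350 + 50 = 400
  disc 3: 300 = 300
  disc 4: 300 = 300
That uses only 4 ≤ 5, so 5 discs are enough.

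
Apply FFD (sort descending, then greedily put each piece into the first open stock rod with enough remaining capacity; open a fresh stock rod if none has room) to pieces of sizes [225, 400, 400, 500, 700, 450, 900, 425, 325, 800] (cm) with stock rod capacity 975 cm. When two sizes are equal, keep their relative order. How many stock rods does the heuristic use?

6

Sorted descending: 900, 800, 700, 500, 450, 425, 400, 400, 325, 225.
  900 → stock rod 1 (new)  [load 900/975]
  800 → stock rod 2 (new)  [load 800/975]
  700 → stock rod 3 (new)  [load 700/975]
  500 → stock rod 4 (new)  [load 500/975]
  450 → stock rod 4  [load 950/975]
  425 → stock rod 5 (new)  [load 425/975]
  400 → stock rod 5  [load 825/975]
  400 → stock rod 6 (new)  [load 400/975]
  325 → stock rod 6  [load 725/975]
  225 → stock rod 3  [load 925/975]
6 stock rods opened.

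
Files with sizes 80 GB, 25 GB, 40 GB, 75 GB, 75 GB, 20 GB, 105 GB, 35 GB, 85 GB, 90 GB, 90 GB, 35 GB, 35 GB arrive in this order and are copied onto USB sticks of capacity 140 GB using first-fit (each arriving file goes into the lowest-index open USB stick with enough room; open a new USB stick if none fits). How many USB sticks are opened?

  80 → USB stick 1 (new)  [load 80/140]
  25 → USB stick 1  [load 105/140]
  40 → USB stick 2 (new)  [load 40/140]
  75 → USB stick 2  [load 115/140]
  75 → USB stick 3 (new)  [load 75/140]
  20 → USB stick 1  [load 125/140]
  105 → USB stick 4 (new)  [load 105/140]
  35 → USB stick 3  [load 110/140]
  85 → USB stick 5 (new)  [load 85/140]
  90 → USB stick 6 (new)  [load 90/140]
  90 → USB stick 7 (new)  [load 90/140]
  35 → USB stick 4  [load 140/140]
  35 → USB stick 5  [load 120/140]
7 USB sticks opened.

7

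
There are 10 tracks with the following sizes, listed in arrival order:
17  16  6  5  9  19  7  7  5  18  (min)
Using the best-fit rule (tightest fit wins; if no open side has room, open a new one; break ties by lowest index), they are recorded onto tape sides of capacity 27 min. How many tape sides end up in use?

5

  17 → side 1 (new)  [load 17/27]
  16 → side 2 (new)  [load 16/27]
  6 → side 1  [load 23/27]
  5 → side 2  [load 21/27]
  9 → side 3 (new)  [load 9/27]
  19 → side 4 (new)  [load 19/27]
  7 → side 4  [load 26/27]
  7 → side 3  [load 16/27]
  5 → side 2  [load 26/27]
  18 → side 5 (new)  [load 18/27]
5 tape sides opened.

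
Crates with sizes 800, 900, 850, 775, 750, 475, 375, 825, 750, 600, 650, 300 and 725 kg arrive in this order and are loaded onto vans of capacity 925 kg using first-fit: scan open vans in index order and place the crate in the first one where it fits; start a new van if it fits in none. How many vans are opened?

11

  800 → van 1 (new)  [load 800/925]
  900 → van 2 (new)  [load 900/925]
  850 → van 3 (new)  [load 850/925]
  775 → van 4 (new)  [load 775/925]
  750 → van 5 (new)  [load 750/925]
  475 → van 6 (new)  [load 475/925]
  375 → van 6  [load 850/925]
  825 → van 7 (new)  [load 825/925]
  750 → van 8 (new)  [load 750/925]
  600 → van 9 (new)  [load 600/925]
  650 → van 10 (new)  [load 650/925]
  300 → van 9  [load 900/925]
  725 → van 11 (new)  [load 725/925]
11 vans opened.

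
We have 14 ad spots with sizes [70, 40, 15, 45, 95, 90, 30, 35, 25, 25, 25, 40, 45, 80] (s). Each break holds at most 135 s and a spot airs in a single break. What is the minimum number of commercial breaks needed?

Total = 95 + 90 + 80 + 70 + 45 + 45 + 40 + 40 + 35 + 30 + 25 + 25 + 25 + 15 = 660 s.
Lower bound: ⌈660/135⌉ = 5 commercial breaks.
A packing using 5 commercial breaks:
  break 1: 95 + 40 = 135
  break 2: 90 + 45 = 135
  break 3: 80 + 45 = 125
  break 4: 70 + 40 + 25 = 135
  break 5: 35 + 30 + 25 + 25 + 15 = 130
This matches the lower bound, so 5 is optimal.

5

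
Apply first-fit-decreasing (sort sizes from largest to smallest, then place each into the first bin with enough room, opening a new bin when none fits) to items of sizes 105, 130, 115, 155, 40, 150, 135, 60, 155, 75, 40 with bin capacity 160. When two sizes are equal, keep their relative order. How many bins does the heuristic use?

Sorted descending: 155, 155, 150, 135, 130, 115, 105, 75, 60, 40, 40.
  155 → bin 1 (new)  [load 155/160]
  155 → bin 2 (new)  [load 155/160]
  150 → bin 3 (new)  [load 150/160]
  135 → bin 4 (new)  [load 135/160]
  130 → bin 5 (new)  [load 130/160]
  115 → bin 6 (new)  [load 115/160]
  105 → bin 7 (new)  [load 105/160]
  75 → bin 8 (new)  [load 75/160]
  60 → bin 8  [load 135/160]
  40 → bin 6  [load 155/160]
  40 → bin 7  [load 145/160]
8 bins opened.

8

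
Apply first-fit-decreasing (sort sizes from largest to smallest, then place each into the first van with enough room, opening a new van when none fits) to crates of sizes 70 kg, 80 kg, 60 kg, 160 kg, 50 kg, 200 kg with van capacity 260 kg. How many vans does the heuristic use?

Sorted descending: 200, 160, 80, 70, 60, 50.
  200 → van 1 (new)  [load 200/260]
  160 → van 2 (new)  [load 160/260]
  80 → van 2  [load 240/260]
  70 → van 3 (new)  [load 70/260]
  60 → van 1  [load 260/260]
  50 → van 3  [load 120/260]
3 vans opened.

3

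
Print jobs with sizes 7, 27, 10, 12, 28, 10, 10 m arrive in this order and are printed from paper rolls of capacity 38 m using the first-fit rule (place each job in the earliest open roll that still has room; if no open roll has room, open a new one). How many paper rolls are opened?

3

  7 → roll 1 (new)  [load 7/38]
  27 → roll 1  [load 34/38]
  10 → roll 2 (new)  [load 10/38]
  12 → roll 2  [load 22/38]
  28 → roll 3 (new)  [load 28/38]
  10 → roll 2  [load 32/38]
  10 → roll 3  [load 38/38]
3 paper rolls opened.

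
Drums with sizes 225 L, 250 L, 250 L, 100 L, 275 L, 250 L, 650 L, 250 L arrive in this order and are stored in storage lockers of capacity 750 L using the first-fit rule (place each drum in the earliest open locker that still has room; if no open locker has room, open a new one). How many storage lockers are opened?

4

  225 → locker 1 (new)  [load 225/750]
  250 → locker 1  [load 475/750]
  250 → locker 1  [load 725/750]
  100 → locker 2 (new)  [load 100/750]
  275 → locker 2  [load 375/750]
  250 → locker 2  [load 625/750]
  650 → locker 3 (new)  [load 650/750]
  250 → locker 4 (new)  [load 250/750]
4 storage lockers opened.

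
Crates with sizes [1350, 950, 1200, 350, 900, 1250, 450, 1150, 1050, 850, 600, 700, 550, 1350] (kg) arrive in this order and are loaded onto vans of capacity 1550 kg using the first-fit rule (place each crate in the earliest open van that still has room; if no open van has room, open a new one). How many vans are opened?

  1350 → van 1 (new)  [load 1350/1550]
  950 → van 2 (new)  [load 950/1550]
  1200 → van 3 (new)  [load 1200/1550]
  350 → van 2  [load 1300/1550]
  900 → van 4 (new)  [load 900/1550]
  1250 → van 5 (new)  [load 1250/1550]
  450 → van 4  [load 1350/1550]
  1150 → van 6 (new)  [load 1150/1550]
  1050 → van 7 (new)  [load 1050/1550]
  850 → van 8 (new)  [load 850/1550]
  600 → van 8  [load 1450/1550]
  700 → van 9 (new)  [load 700/1550]
  550 → van 9  [load 1250/1550]
  1350 → van 10 (new)  [load 1350/1550]
10 vans opened.

10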